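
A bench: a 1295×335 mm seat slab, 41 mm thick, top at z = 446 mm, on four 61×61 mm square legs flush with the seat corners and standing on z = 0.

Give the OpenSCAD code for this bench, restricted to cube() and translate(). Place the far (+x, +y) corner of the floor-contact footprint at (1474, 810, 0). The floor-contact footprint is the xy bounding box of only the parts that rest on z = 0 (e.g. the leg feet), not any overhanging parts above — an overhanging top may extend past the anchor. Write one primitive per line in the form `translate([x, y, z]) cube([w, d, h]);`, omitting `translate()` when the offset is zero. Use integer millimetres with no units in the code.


translate([179, 475, 405]) cube([1295, 335, 41]);
translate([179, 475, 0]) cube([61, 61, 405]);
translate([179, 749, 0]) cube([61, 61, 405]);
translate([1413, 475, 0]) cube([61, 61, 405]);
translate([1413, 749, 0]) cube([61, 61, 405]);


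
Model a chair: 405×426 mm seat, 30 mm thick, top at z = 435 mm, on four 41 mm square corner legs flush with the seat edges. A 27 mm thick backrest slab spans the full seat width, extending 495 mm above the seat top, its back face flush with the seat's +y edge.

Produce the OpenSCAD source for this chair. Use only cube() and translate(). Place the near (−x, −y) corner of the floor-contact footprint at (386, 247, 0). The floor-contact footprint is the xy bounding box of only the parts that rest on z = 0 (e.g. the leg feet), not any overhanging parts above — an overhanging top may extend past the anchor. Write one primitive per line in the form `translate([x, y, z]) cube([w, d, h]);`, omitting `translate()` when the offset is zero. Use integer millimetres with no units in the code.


translate([386, 247, 405]) cube([405, 426, 30]);
translate([386, 247, 0]) cube([41, 41, 405]);
translate([750, 247, 0]) cube([41, 41, 405]);
translate([386, 632, 0]) cube([41, 41, 405]);
translate([750, 632, 0]) cube([41, 41, 405]);
translate([386, 646, 435]) cube([405, 27, 495]);


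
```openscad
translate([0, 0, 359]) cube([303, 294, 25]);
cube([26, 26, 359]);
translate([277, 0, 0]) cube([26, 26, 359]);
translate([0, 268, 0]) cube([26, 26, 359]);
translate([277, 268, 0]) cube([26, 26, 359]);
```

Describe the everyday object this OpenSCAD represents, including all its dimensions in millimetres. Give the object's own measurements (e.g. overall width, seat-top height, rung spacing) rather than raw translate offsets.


A simple wooden stool: a rectangular seat 303 mm (x) by 294 mm (y), 25 mm thick, top face at z = 384 mm, on four square legs, each 26×26 mm in cross-section. The legs rest on z = 0, each flush with a corner of the seat.


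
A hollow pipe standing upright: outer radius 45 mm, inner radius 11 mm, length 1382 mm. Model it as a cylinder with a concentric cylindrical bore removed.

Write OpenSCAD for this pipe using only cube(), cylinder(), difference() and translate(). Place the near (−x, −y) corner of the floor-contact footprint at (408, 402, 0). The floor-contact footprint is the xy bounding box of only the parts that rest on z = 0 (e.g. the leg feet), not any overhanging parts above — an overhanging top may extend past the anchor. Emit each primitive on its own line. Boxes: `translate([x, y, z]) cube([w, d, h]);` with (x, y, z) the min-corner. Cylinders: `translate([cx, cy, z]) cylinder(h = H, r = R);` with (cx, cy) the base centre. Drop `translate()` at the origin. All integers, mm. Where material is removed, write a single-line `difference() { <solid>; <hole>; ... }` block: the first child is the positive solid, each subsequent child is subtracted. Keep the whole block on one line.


difference() { translate([453, 447, 0]) cylinder(h = 1382, r = 45); translate([453, 447, 0]) cylinder(h = 1382, r = 11); }


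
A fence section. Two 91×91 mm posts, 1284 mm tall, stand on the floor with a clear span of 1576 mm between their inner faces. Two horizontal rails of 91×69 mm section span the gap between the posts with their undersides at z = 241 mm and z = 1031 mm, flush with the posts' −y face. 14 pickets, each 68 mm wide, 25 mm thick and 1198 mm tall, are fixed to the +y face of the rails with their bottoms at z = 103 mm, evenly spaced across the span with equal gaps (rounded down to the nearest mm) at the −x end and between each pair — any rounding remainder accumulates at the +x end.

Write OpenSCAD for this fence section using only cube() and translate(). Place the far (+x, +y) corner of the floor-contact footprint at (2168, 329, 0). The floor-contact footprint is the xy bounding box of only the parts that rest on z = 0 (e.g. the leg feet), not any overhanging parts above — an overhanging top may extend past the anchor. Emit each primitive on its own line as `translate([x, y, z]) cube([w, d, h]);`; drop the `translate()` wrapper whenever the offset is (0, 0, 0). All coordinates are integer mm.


translate([410, 238, 0]) cube([91, 91, 1284]);
translate([2077, 238, 0]) cube([91, 91, 1284]);
translate([501, 238, 241]) cube([1576, 91, 69]);
translate([501, 238, 1031]) cube([1576, 91, 69]);
translate([542, 329, 103]) cube([68, 25, 1198]);
translate([651, 329, 103]) cube([68, 25, 1198]);
translate([760, 329, 103]) cube([68, 25, 1198]);
translate([869, 329, 103]) cube([68, 25, 1198]);
translate([978, 329, 103]) cube([68, 25, 1198]);
translate([1087, 329, 103]) cube([68, 25, 1198]);
translate([1196, 329, 103]) cube([68, 25, 1198]);
translate([1305, 329, 103]) cube([68, 25, 1198]);
translate([1414, 329, 103]) cube([68, 25, 1198]);
translate([1523, 329, 103]) cube([68, 25, 1198]);
translate([1632, 329, 103]) cube([68, 25, 1198]);
translate([1741, 329, 103]) cube([68, 25, 1198]);
translate([1850, 329, 103]) cube([68, 25, 1198]);
translate([1959, 329, 103]) cube([68, 25, 1198]);


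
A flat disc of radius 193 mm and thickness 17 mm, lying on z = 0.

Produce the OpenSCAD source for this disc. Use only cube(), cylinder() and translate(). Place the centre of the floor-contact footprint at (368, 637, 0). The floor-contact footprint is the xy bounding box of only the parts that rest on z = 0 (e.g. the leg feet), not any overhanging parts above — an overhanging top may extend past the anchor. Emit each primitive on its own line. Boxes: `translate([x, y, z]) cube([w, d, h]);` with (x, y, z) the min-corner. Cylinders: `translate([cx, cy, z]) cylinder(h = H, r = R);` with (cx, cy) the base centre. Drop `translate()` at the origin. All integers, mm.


translate([368, 637, 0]) cylinder(h = 17, r = 193);


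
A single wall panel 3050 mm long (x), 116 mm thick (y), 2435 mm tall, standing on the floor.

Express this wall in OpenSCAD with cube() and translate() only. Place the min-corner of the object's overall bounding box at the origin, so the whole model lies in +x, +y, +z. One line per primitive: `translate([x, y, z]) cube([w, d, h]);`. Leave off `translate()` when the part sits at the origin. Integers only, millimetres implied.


cube([3050, 116, 2435]);


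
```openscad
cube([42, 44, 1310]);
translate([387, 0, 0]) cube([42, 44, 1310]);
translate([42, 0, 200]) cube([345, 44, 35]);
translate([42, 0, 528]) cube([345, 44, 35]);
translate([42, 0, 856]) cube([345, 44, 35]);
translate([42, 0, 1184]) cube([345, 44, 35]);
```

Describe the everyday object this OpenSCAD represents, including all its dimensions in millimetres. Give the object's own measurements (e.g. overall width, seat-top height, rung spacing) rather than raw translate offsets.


A straight ladder. Two 42×44 mm vertical rails, 1310 mm tall, stand 429 mm apart (outside-to-outside) with their front faces coplanar on the −y side. 4 rungs, each 44 mm deep and 35 mm tall, span between the inner faces of the rails, front faces flush with the rails. The lowest rung's underside is at z = 200 mm and rungs are spaced 328 mm apart (underside to underside).


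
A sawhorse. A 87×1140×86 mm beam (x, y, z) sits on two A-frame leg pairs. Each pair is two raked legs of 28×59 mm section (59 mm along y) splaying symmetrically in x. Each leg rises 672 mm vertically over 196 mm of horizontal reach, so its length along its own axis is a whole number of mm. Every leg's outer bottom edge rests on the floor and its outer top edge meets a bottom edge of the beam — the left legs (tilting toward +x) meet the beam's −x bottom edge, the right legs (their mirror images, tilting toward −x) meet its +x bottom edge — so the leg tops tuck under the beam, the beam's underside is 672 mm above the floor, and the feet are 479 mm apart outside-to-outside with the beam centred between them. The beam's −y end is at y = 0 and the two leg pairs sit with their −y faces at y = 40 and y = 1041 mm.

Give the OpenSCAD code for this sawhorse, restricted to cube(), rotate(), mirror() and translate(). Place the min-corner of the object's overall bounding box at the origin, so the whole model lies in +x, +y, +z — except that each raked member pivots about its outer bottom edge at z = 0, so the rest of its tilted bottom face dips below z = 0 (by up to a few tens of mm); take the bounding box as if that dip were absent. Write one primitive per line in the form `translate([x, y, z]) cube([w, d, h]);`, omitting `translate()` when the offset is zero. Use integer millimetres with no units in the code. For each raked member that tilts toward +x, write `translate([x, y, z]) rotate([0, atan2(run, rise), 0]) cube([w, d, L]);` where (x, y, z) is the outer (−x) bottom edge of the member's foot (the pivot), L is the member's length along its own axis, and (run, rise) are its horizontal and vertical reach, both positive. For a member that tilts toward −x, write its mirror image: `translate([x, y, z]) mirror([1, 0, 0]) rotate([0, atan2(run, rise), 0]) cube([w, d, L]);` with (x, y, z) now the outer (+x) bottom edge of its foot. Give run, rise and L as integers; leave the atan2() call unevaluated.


translate([196, 0, 672]) cube([87, 1140, 86]);
translate([0, 40, 0]) rotate([0, atan2(196, 672), 0]) cube([28, 59, 700]);
translate([479, 40, 0]) mirror([1, 0, 0]) rotate([0, atan2(196, 672), 0]) cube([28, 59, 700]);
translate([0, 1041, 0]) rotate([0, atan2(196, 672), 0]) cube([28, 59, 700]);
translate([479, 1041, 0]) mirror([1, 0, 0]) rotate([0, atan2(196, 672), 0]) cube([28, 59, 700]);


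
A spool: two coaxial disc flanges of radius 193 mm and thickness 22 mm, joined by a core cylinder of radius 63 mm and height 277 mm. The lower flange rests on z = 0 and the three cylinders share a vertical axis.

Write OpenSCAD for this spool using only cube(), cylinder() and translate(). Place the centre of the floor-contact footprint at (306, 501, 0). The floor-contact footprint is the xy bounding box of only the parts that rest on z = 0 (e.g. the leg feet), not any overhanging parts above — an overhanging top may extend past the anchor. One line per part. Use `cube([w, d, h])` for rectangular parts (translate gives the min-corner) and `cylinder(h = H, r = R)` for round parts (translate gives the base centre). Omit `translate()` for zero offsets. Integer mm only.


translate([306, 501, 0]) cylinder(h = 22, r = 193);
translate([306, 501, 22]) cylinder(h = 277, r = 63);
translate([306, 501, 299]) cylinder(h = 22, r = 193);


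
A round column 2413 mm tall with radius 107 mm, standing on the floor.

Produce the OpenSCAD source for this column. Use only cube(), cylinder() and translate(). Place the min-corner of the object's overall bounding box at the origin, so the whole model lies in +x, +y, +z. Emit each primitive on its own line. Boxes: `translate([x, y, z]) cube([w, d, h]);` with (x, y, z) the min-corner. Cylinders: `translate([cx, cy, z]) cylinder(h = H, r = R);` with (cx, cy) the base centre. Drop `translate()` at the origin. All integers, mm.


translate([107, 107, 0]) cylinder(h = 2413, r = 107);


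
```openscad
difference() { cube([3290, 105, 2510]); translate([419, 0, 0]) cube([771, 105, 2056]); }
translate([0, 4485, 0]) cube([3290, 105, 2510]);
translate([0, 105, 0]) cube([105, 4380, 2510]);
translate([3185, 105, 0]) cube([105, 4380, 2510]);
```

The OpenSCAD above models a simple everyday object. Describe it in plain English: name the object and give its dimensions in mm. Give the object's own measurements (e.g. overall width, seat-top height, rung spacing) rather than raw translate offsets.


A single room: four walls, each 2510 mm tall and 105 mm thick, enclosing an outside footprint 3290×4590 mm (x × y), no floor or roof. The front and back walls (−y and +y sides) run the full x-width; the side walls fit between their inner faces. A door opening 771 mm wide and 2056 mm tall is cut through the front wall from the floor up, its −x edge 419 mm from the wall's −x end.


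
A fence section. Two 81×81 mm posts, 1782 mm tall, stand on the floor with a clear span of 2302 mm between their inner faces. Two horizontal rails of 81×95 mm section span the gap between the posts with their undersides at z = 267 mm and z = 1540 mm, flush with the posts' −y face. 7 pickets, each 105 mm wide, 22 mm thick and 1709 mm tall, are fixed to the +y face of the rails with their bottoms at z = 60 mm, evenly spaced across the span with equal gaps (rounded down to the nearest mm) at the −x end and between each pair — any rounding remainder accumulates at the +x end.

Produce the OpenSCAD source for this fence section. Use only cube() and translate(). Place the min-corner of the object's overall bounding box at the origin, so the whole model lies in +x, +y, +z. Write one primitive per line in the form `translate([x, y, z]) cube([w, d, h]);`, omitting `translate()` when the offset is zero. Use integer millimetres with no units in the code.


cube([81, 81, 1782]);
translate([2383, 0, 0]) cube([81, 81, 1782]);
translate([81, 0, 267]) cube([2302, 81, 95]);
translate([81, 0, 1540]) cube([2302, 81, 95]);
translate([276, 81, 60]) cube([105, 22, 1709]);
translate([576, 81, 60]) cube([105, 22, 1709]);
translate([876, 81, 60]) cube([105, 22, 1709]);
translate([1176, 81, 60]) cube([105, 22, 1709]);
translate([1476, 81, 60]) cube([105, 22, 1709]);
translate([1776, 81, 60]) cube([105, 22, 1709]);
translate([2076, 81, 60]) cube([105, 22, 1709]);


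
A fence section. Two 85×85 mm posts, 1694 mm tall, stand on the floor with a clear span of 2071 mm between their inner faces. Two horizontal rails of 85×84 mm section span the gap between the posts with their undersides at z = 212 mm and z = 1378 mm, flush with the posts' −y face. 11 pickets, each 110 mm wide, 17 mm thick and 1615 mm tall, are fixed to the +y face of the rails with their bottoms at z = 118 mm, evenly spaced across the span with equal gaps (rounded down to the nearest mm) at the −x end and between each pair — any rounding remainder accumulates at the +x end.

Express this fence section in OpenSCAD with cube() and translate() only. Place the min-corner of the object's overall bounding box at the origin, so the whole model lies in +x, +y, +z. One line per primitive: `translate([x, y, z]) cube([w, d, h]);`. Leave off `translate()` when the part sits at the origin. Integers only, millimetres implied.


cube([85, 85, 1694]);
translate([2156, 0, 0]) cube([85, 85, 1694]);
translate([85, 0, 212]) cube([2071, 85, 84]);
translate([85, 0, 1378]) cube([2071, 85, 84]);
translate([156, 85, 118]) cube([110, 17, 1615]);
translate([337, 85, 118]) cube([110, 17, 1615]);
translate([518, 85, 118]) cube([110, 17, 1615]);
translate([699, 85, 118]) cube([110, 17, 1615]);
translate([880, 85, 118]) cube([110, 17, 1615]);
translate([1061, 85, 118]) cube([110, 17, 1615]);
translate([1242, 85, 118]) cube([110, 17, 1615]);
translate([1423, 85, 118]) cube([110, 17, 1615]);
translate([1604, 85, 118]) cube([110, 17, 1615]);
translate([1785, 85, 118]) cube([110, 17, 1615]);
translate([1966, 85, 118]) cube([110, 17, 1615]);


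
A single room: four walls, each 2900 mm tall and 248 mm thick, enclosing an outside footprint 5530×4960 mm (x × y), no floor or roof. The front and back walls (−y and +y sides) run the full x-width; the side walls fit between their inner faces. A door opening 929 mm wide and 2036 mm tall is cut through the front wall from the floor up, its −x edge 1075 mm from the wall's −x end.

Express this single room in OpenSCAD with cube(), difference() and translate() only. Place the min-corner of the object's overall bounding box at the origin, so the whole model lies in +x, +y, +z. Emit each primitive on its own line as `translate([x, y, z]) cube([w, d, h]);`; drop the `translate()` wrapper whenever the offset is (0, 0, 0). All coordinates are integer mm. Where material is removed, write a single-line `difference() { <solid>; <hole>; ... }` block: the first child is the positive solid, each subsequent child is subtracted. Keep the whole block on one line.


difference() { cube([5530, 248, 2900]); translate([1075, 0, 0]) cube([929, 248, 2036]); }
translate([0, 4712, 0]) cube([5530, 248, 2900]);
translate([0, 248, 0]) cube([248, 4464, 2900]);
translate([5282, 248, 0]) cube([248, 4464, 2900]);


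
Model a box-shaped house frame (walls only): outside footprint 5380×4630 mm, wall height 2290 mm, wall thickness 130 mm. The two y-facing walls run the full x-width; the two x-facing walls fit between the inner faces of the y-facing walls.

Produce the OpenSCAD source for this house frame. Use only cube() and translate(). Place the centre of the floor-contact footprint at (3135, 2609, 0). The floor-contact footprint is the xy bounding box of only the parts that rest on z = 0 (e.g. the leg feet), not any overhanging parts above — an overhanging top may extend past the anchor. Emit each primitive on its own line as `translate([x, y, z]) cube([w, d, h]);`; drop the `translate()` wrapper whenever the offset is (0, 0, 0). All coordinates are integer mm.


translate([445, 294, 0]) cube([5380, 130, 2290]);
translate([445, 4794, 0]) cube([5380, 130, 2290]);
translate([445, 424, 0]) cube([130, 4370, 2290]);
translate([5695, 424, 0]) cube([130, 4370, 2290]);


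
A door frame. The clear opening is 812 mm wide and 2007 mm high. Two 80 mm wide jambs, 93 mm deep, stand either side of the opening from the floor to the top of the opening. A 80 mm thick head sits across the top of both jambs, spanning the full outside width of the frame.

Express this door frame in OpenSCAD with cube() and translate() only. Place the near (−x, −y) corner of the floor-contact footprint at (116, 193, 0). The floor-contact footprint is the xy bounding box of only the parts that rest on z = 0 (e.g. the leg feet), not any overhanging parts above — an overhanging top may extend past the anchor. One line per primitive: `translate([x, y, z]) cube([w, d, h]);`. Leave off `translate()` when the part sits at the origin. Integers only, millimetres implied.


translate([116, 193, 0]) cube([80, 93, 2007]);
translate([1008, 193, 0]) cube([80, 93, 2007]);
translate([116, 193, 2007]) cube([972, 93, 80]);


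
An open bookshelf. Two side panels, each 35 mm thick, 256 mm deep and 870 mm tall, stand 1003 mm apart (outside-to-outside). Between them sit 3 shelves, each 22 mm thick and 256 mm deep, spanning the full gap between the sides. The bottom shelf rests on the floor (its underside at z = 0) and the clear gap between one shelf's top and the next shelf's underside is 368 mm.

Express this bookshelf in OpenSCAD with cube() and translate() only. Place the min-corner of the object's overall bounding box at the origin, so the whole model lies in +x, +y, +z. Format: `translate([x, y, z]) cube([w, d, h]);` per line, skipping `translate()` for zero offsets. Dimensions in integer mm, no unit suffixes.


cube([35, 256, 870]);
translate([968, 0, 0]) cube([35, 256, 870]);
translate([35, 0, 0]) cube([933, 256, 22]);
translate([35, 0, 390]) cube([933, 256, 22]);
translate([35, 0, 780]) cube([933, 256, 22]);


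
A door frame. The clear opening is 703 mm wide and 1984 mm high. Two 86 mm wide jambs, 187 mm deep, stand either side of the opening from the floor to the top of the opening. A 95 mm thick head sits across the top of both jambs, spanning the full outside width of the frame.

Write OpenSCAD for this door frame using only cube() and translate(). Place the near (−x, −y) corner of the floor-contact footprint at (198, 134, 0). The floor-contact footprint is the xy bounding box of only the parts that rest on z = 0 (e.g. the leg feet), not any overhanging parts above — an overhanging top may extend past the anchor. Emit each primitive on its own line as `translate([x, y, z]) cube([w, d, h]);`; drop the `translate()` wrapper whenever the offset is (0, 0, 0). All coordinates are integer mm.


translate([198, 134, 0]) cube([86, 187, 1984]);
translate([987, 134, 0]) cube([86, 187, 1984]);
translate([198, 134, 1984]) cube([875, 187, 95]);


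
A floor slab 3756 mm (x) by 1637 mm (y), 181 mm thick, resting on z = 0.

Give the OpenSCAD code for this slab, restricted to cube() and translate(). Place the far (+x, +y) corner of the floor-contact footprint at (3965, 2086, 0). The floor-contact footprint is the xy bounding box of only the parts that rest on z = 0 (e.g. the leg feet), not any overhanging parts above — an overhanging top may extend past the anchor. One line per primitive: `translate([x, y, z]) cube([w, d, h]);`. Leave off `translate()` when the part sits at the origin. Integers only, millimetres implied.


translate([209, 449, 0]) cube([3756, 1637, 181]);


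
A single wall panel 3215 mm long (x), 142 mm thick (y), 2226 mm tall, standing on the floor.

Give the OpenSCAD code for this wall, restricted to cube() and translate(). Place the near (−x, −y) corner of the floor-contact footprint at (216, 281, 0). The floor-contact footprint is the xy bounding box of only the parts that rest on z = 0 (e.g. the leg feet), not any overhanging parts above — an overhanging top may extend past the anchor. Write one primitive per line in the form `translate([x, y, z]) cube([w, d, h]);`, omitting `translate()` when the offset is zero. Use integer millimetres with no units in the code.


translate([216, 281, 0]) cube([3215, 142, 2226]);


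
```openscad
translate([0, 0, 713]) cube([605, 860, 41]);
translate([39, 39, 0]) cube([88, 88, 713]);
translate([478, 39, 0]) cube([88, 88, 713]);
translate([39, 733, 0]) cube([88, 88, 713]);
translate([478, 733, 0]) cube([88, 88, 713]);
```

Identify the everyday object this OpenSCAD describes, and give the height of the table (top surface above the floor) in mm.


A table. The table height is 754 mm.

A 605×860×41 slab sits at z = 713 on four 88 mm square posts — a table. The top surface is at 713 + 41 = 754 mm.


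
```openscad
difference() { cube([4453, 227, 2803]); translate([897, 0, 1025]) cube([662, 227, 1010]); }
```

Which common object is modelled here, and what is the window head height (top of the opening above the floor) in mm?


A wall with a window opening. The window head height is 2035 mm.

A wall with a rectangular opening subtracted — a window. Sill at z = 1025, opening 1010 mm tall, so the head is at 1025 + 1010 = 2035 mm.


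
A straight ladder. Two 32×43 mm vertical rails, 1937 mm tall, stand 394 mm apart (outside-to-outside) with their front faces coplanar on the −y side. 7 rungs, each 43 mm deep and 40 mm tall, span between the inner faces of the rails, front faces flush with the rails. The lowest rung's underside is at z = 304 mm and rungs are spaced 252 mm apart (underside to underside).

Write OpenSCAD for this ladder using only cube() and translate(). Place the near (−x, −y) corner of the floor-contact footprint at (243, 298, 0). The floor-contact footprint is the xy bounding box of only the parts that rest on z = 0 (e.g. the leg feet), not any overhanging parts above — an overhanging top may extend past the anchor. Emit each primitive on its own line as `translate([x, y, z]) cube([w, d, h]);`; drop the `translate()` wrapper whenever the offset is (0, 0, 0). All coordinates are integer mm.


translate([243, 298, 0]) cube([32, 43, 1937]);
translate([605, 298, 0]) cube([32, 43, 1937]);
translate([275, 298, 304]) cube([330, 43, 40]);
translate([275, 298, 556]) cube([330, 43, 40]);
translate([275, 298, 808]) cube([330, 43, 40]);
translate([275, 298, 1060]) cube([330, 43, 40]);
translate([275, 298, 1312]) cube([330, 43, 40]);
translate([275, 298, 1564]) cube([330, 43, 40]);
translate([275, 298, 1816]) cube([330, 43, 40]);


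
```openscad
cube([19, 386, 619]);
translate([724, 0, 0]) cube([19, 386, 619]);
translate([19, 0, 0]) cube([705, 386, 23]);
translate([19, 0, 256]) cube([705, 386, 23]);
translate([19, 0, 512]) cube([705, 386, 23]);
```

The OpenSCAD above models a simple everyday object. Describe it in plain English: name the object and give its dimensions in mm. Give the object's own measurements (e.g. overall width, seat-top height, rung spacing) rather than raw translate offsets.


An open bookshelf. Two side panels, each 19 mm thick, 386 mm deep and 619 mm tall, stand 743 mm apart (outside-to-outside). Between them sit 3 shelves, each 23 mm thick and 386 mm deep, spanning the full gap between the sides. The bottom shelf rests on the floor (its underside at z = 0) and the clear gap between one shelf's top and the next shelf's underside is 233 mm.


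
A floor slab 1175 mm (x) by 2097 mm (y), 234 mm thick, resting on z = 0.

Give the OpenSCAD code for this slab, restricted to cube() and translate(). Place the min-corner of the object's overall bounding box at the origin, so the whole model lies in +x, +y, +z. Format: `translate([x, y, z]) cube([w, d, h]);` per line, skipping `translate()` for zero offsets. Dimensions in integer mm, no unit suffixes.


cube([1175, 2097, 234]);


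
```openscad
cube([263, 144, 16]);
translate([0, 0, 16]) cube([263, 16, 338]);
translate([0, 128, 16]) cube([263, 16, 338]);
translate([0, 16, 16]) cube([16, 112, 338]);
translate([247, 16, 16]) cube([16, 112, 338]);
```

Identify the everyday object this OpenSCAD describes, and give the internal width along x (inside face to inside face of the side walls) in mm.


An open box. The internal width is 231 mm.

A 263×144 base slab with four walls standing on it — an open box. The base is 263 mm wide and the walls are 16 mm thick, so the internal width is 263 − 2 × 16 = 231 mm.


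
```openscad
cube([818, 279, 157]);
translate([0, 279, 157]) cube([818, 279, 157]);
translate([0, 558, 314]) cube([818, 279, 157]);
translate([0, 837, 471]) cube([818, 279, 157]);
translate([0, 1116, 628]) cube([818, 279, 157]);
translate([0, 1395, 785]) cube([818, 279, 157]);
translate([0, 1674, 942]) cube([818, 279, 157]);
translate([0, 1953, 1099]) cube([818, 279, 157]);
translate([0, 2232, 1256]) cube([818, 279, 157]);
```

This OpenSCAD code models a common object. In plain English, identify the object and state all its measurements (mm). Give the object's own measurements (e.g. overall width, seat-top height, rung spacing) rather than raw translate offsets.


A straight staircase of 9 solid steps. Each step is 818 mm wide (x), 279 mm deep (y, the going) and 157 mm tall (the rise). The first step rests on the floor; each subsequent step sits one going further in +y and one rise higher in +z, directly behind and above the previous step with no overlap.


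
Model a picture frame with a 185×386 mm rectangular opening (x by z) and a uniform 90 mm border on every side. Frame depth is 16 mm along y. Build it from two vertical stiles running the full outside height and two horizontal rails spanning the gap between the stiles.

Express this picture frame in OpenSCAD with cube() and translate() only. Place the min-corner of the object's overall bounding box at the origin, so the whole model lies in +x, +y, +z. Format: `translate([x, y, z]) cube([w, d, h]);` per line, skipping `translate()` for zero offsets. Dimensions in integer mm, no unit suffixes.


cube([90, 16, 566]);
translate([275, 0, 0]) cube([90, 16, 566]);
translate([90, 0, 0]) cube([185, 16, 90]);
translate([90, 0, 476]) cube([185, 16, 90]);


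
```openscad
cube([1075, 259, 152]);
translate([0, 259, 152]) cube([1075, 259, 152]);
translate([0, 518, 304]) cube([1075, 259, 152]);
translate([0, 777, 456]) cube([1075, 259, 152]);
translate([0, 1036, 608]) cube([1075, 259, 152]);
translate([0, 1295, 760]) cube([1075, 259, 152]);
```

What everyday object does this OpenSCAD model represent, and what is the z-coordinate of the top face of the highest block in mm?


A staircase. The total rise is 912 mm.

6 identical blocks, each offset up and back from the previous — a staircase. Each step is 152 mm tall and there are 6 of them, so the total rise is 6 × 152 = 912 mm.


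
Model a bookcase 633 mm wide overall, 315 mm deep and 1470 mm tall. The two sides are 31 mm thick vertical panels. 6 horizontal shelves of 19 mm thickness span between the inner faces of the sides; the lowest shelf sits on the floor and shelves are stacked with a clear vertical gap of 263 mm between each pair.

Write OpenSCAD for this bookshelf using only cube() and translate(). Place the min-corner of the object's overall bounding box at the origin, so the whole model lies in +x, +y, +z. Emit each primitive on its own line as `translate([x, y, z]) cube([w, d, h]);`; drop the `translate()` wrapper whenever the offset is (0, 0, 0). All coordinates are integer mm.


cube([31, 315, 1470]);
translate([602, 0, 0]) cube([31, 315, 1470]);
translate([31, 0, 0]) cube([571, 315, 19]);
translate([31, 0, 282]) cube([571, 315, 19]);
translate([31, 0, 564]) cube([571, 315, 19]);
translate([31, 0, 846]) cube([571, 315, 19]);
translate([31, 0, 1128]) cube([571, 315, 19]);
translate([31, 0, 1410]) cube([571, 315, 19]);


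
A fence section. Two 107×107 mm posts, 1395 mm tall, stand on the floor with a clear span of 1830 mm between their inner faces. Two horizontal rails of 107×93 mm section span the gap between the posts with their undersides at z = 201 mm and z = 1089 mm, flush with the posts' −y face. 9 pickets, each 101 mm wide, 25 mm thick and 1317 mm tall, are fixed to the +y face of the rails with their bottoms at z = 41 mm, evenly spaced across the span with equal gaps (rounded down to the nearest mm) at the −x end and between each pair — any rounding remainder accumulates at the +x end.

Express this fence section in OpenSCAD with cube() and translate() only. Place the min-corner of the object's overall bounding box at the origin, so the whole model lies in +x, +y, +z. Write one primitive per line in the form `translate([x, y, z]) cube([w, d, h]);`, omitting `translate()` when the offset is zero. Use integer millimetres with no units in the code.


cube([107, 107, 1395]);
translate([1937, 0, 0]) cube([107, 107, 1395]);
translate([107, 0, 201]) cube([1830, 107, 93]);
translate([107, 0, 1089]) cube([1830, 107, 93]);
translate([199, 107, 41]) cube([101, 25, 1317]);
translate([392, 107, 41]) cube([101, 25, 1317]);
translate([585, 107, 41]) cube([101, 25, 1317]);
translate([778, 107, 41]) cube([101, 25, 1317]);
translate([971, 107, 41]) cube([101, 25, 1317]);
translate([1164, 107, 41]) cube([101, 25, 1317]);
translate([1357, 107, 41]) cube([101, 25, 1317]);
translate([1550, 107, 41]) cube([101, 25, 1317]);
translate([1743, 107, 41]) cube([101, 25, 1317]);


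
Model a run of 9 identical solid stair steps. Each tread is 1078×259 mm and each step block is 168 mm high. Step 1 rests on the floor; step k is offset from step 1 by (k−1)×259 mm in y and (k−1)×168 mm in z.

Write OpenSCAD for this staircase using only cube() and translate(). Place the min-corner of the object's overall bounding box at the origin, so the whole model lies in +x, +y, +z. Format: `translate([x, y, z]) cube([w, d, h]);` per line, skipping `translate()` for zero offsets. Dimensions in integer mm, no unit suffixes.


cube([1078, 259, 168]);
translate([0, 259, 168]) cube([1078, 259, 168]);
translate([0, 518, 336]) cube([1078, 259, 168]);
translate([0, 777, 504]) cube([1078, 259, 168]);
translate([0, 1036, 672]) cube([1078, 259, 168]);
translate([0, 1295, 840]) cube([1078, 259, 168]);
translate([0, 1554, 1008]) cube([1078, 259, 168]);
translate([0, 1813, 1176]) cube([1078, 259, 168]);
translate([0, 2072, 1344]) cube([1078, 259, 168]);


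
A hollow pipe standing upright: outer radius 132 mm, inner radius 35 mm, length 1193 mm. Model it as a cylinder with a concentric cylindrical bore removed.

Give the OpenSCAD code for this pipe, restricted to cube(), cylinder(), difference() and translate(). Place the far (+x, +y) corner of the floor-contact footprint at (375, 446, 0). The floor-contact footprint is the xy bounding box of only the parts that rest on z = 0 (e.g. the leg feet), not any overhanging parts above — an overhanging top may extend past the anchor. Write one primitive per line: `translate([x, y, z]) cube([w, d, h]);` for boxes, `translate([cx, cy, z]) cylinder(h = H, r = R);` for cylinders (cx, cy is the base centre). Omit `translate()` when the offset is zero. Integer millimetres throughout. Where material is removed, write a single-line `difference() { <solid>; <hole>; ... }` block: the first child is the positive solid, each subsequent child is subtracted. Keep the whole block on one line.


difference() { translate([243, 314, 0]) cylinder(h = 1193, r = 132); translate([243, 314, 0]) cylinder(h = 1193, r = 35); }


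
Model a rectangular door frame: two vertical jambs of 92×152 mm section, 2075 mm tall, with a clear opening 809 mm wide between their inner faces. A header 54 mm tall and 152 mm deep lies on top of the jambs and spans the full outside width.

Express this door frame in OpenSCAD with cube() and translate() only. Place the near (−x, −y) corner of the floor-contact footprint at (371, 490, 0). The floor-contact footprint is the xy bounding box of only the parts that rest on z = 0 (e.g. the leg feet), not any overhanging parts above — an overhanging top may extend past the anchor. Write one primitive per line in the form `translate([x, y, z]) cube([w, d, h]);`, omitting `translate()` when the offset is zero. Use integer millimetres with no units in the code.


translate([371, 490, 0]) cube([92, 152, 2075]);
translate([1272, 490, 0]) cube([92, 152, 2075]);
translate([371, 490, 2075]) cube([993, 152, 54]);


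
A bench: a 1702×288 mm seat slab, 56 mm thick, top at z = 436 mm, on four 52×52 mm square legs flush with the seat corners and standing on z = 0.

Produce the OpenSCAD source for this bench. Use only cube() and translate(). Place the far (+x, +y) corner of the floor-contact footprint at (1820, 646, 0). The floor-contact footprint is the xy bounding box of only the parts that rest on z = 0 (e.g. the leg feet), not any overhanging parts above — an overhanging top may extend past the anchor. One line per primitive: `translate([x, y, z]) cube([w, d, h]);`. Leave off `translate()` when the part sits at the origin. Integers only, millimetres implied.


translate([118, 358, 380]) cube([1702, 288, 56]);
translate([118, 358, 0]) cube([52, 52, 380]);
translate([118, 594, 0]) cube([52, 52, 380]);
translate([1768, 358, 0]) cube([52, 52, 380]);
translate([1768, 594, 0]) cube([52, 52, 380]);


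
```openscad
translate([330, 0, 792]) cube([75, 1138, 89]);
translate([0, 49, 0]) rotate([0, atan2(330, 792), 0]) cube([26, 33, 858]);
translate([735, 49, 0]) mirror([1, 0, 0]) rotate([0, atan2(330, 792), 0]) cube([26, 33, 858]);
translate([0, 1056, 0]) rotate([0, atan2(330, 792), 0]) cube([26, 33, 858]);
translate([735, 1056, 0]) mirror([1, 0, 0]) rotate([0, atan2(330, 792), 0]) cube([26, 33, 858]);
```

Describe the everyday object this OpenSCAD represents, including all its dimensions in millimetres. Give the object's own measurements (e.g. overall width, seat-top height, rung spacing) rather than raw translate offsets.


A sawhorse. A 75×1138×89 mm beam (x, y, z) sits on two A-frame leg pairs. Each pair is two raked legs of 26×33 mm section (33 mm along y) splaying symmetrically in x. Each leg rises 792 mm vertically over 330 mm of horizontal reach and is 858 mm long along its own axis. Every leg's outer bottom edge rests on the floor and its outer top edge meets a bottom edge of the beam — the left legs (tilting toward +x) meet the beam's −x bottom edge, the right legs (their mirror images, tilting toward −x) meet its +x bottom edge — so the leg tops tuck under the beam, the beam's underside is 792 mm above the floor, and the feet are 735 mm apart outside-to-outside with the beam centred between them. The two leg pairs are set in 49 mm from either end of the beam.


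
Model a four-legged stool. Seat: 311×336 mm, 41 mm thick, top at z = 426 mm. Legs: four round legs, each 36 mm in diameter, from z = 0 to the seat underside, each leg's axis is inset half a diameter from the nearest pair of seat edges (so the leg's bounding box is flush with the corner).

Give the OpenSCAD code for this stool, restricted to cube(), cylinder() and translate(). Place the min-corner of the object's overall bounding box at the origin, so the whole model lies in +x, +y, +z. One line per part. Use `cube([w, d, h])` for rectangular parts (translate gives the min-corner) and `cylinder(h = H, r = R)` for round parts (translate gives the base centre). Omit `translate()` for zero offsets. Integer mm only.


translate([0, 0, 385]) cube([311, 336, 41]);
translate([18, 18, 0]) cylinder(h = 385, r = 18);
translate([293, 18, 0]) cylinder(h = 385, r = 18);
translate([18, 318, 0]) cylinder(h = 385, r = 18);
translate([293, 318, 0]) cylinder(h = 385, r = 18);


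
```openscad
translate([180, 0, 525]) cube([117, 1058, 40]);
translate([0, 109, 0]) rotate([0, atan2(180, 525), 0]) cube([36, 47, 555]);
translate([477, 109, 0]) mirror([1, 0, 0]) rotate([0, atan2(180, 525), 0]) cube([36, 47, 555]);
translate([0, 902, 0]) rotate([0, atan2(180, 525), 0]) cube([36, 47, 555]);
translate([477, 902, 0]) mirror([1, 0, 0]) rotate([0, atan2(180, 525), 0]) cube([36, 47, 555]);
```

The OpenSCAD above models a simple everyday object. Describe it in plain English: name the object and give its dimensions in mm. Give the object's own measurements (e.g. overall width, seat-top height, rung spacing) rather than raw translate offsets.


A sawhorse. A 117×1058×40 mm beam (x, y, z) sits on two A-frame leg pairs. Each pair is two raked legs of 36×47 mm section (47 mm along y) splaying symmetrically in x. Each leg rises 525 mm vertically over 180 mm of horizontal reach and is 555 mm long along its own axis. Every leg's outer bottom edge rests on the floor and its outer top edge meets a bottom edge of the beam — the left legs (tilting toward +x) meet the beam's −x bottom edge, the right legs (their mirror images, tilting toward −x) meet its +x bottom edge — so the leg tops tuck under the beam, the beam's underside is 525 mm above the floor, and the feet are 477 mm apart outside-to-outside with the beam centred between them. The two leg pairs are set in 109 mm from either end of the beam.


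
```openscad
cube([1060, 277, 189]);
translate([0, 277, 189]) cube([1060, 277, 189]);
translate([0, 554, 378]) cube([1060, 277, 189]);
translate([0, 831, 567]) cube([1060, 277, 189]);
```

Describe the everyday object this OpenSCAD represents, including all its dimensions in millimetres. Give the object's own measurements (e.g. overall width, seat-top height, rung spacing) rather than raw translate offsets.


A straight staircase of 4 solid steps. Each step is 1060 mm wide (x), 277 mm deep (y, the going) and 189 mm tall (the rise). The first step rests on the floor; each subsequent step sits one going further in +y and one rise higher in +z, directly behind and above the previous step with no overlap.


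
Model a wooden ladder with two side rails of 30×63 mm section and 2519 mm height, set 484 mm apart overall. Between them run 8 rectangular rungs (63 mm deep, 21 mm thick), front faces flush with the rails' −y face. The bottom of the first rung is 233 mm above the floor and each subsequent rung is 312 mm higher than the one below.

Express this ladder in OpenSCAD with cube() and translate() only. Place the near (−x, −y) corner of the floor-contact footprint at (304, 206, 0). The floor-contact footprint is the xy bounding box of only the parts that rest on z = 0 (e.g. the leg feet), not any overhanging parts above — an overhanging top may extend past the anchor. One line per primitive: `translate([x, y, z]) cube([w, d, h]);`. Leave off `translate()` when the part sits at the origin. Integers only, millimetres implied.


// rung span = 484 - 2*30 = 424
// rung[k] z = 233 + k*312
translate([304, 206, 0]) cube([30, 63, 2519]);
translate([758, 206, 0]) cube([30, 63, 2519]);
translate([334, 206, 233]) cube([424, 63, 21]);
translate([334, 206, 545]) cube([424, 63, 21]);
translate([334, 206, 857]) cube([424, 63, 21]);
translate([334, 206, 1169]) cube([424, 63, 21]);
translate([334, 206, 1481]) cube([424, 63, 21]);
translate([334, 206, 1793]) cube([424, 63, 21]);
translate([334, 206, 2105]) cube([424, 63, 21]);
translate([334, 206, 2417]) cube([424, 63, 21]);
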